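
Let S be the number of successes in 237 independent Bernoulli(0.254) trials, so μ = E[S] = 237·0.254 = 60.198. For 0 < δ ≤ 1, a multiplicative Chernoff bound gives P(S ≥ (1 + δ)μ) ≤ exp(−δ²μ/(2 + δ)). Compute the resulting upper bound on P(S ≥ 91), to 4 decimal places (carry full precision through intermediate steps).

0.0019

Write 91 = (1 + δ)μ, so δ = 91/60.198 − 1 = 0.5116781…
Then the exponent is δ²μ/(2 + δ) = (91 − μ)² / (μ·(2 + δ)) = 6.274972.
Bound = exp(−6.274972) = 0.00188.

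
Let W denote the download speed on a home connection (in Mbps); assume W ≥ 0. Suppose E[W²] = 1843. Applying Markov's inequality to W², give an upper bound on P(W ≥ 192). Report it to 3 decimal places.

Since W ≥ 0, the event {W ≥ 192} is the same as {W² ≥ 36864}.
Markov's inequality applied to W² gives P(W² ≥ 36864) ≤ E[W²]/36864 = 1843/36864 = 0.0500.

0.050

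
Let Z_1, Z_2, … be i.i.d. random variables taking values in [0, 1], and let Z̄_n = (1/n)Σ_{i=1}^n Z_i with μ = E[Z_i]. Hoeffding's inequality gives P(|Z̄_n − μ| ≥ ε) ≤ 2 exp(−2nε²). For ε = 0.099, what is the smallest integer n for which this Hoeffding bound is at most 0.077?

167

Require 2·exp(−2nε²) ≤ 0.077, i.e. 2nε² ≥ ln(2/0.077) = 3.257097.
So n ≥ 3.257097 / (2·0.099²) = 166.161.
The smallest integer n is 167.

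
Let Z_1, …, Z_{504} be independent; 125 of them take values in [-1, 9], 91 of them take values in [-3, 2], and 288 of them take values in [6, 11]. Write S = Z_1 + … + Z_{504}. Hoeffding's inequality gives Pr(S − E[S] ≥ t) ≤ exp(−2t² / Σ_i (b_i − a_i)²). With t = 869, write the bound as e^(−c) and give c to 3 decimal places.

68.729

Σ(b_i − a_i)² = 125·10² + 91·5² + 288·5² = 21975.
c = 2t² / 21975 = 2·869² / 21975 = 68.7291.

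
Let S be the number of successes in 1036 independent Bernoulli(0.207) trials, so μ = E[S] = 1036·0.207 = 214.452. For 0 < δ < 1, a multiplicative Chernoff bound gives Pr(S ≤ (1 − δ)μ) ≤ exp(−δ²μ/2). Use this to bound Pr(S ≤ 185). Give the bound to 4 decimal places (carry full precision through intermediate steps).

0.1323

Write 185 = (1 − δ)μ, so δ = 1 − 185/214.452 = 0.1373361…
Then the exponent is δ²μ/2 = (μ − 185)²/(2μ) = 2.022411.
Bound = exp(−2.022411) = 0.13234.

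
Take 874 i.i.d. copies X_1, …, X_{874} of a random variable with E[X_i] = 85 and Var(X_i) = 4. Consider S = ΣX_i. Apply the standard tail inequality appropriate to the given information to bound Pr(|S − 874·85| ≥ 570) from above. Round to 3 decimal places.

With mean and variance of each term known, Chebyshev's inequality bounds the deviation of the sum (or sample mean).
Var(S) = n·Var(X_i) = 874·4 = 3496.
Chebyshev: Pr(|S − 874·85| ≥ 570) ≤ Var(S)/570² = 3496/324900 = 0.0108.

0.011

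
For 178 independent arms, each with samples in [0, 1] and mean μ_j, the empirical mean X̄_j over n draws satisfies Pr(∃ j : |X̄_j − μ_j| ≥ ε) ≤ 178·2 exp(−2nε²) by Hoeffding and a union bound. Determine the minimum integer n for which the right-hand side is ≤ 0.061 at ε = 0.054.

1487

Need 2·178·exp(−2nε²) ≤ 0.061, i.e. exp(−2nε²) ≤ 0.061/356.
So 2nε² ≥ ln(356/0.061) = 8.671812.
Hence n ≥ 8.671812/(2·0.054²) = 1486.936.
The smallest integer n is 1487.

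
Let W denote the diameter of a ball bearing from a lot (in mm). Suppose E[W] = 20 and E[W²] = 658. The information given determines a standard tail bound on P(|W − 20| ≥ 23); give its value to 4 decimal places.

0.4877

The first two moments determine the variance, so Chebyshev's inequality is the sharpest standard bound available.
Var(W) = E[W²] − (E[W])² = 658 − 400 = 258.
Chebyshev's inequality: P(|W − μ| ≥ t) ≤ Var(W)/t² = 258/529 = 0.4877.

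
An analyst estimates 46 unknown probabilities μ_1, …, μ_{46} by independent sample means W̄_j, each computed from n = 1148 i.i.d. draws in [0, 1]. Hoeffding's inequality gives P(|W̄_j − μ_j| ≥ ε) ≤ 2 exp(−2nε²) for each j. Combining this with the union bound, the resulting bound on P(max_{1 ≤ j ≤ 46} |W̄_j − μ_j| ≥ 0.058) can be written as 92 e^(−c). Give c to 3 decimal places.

7.724

Union bound over the 46 events: P(max_{1 ≤ j ≤ 46} |W̄_j − μ_j| ≥ 0.058) ≤ 46·2·exp(−2nε²) = 92 exp(−2·1148·0.058²).
So c = 2·1148·0.058² = 7.7237.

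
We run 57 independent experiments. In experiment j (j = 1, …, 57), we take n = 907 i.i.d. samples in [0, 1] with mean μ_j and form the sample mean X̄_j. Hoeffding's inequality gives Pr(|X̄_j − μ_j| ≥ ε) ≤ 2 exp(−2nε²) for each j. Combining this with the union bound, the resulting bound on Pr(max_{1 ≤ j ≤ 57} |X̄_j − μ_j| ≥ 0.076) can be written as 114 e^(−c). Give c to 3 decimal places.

10.478

Union bound over the 57 events: Pr(max_{1 ≤ j ≤ 57} |X̄_j − μ_j| ≥ 0.076) ≤ 57·2·exp(−2nε²) = 114 exp(−2·907·0.076²).
So c = 2·907·0.076² = 10.4777.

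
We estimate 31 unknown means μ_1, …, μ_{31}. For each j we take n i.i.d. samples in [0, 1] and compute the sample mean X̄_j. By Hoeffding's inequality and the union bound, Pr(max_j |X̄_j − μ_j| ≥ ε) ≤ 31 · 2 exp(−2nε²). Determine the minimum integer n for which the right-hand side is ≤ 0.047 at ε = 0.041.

Need 2·31·exp(−2nε²) ≤ 0.047, i.e. exp(−2nε²) ≤ 0.047/62.
So 2nε² ≥ ln(62/0.047) = 7.184742.
Hence n ≥ 7.184742/(2·0.041²) = 2137.044.
The smallest integer n is 2138.

2138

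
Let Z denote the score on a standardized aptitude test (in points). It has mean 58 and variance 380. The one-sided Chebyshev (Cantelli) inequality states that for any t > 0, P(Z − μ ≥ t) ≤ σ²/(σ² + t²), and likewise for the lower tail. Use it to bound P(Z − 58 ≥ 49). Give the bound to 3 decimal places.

Here σ² = 380 and t = 49, so σ² + t² = 2781.
Cantelli's bound: 380/2781 = 0.1366.

0.137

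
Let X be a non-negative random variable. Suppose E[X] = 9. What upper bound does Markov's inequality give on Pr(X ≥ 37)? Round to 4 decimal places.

0.2432

Markov's inequality: for a non-negative random variable, Pr(X ≥ a) ≤ E[X]/a.
Here E[X] = 9 and a = 37, so the bound is 9/37 = 0.2432.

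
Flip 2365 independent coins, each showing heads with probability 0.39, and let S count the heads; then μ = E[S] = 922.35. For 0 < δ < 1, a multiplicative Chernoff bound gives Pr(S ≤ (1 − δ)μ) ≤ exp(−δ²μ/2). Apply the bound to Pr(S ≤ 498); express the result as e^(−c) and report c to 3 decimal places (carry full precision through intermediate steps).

Write 498 = (1 − δ)μ, so δ = 1 − 498/922.35 = 0.4600748…
Then the exponent is δ²μ/2 = (μ − 498)²/(2μ) = 97.616373.

97.616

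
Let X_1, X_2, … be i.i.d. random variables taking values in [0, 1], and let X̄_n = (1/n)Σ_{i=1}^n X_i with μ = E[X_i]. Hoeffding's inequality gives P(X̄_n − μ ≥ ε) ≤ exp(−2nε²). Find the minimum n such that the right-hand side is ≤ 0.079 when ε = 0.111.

104

Require exp(−2nε²) ≤ 0.079, i.e. 2nε² ≥ ln(1/0.079) = 2.538307.
So n ≥ 2.538307 / (2·0.111²) = 103.007.
The smallest integer n is 104.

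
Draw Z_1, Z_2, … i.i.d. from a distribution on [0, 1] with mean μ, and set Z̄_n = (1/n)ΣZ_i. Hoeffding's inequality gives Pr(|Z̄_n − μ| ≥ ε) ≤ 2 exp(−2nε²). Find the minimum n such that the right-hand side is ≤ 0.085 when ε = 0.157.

65

Require 2·exp(−2nε²) ≤ 0.085, i.e. 2nε² ≥ ln(2/0.085) = 3.158251.
So n ≥ 3.158251 / (2·0.157²) = 64.064.
The smallest integer n is 65.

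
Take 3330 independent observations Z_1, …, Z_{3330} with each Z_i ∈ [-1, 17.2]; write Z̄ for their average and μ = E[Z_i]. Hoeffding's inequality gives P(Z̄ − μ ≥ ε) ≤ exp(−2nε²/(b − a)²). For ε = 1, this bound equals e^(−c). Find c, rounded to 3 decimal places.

20.106

c = 2nε²/(b − a)² = 2·3330·1² / 18.2² = 20.1063.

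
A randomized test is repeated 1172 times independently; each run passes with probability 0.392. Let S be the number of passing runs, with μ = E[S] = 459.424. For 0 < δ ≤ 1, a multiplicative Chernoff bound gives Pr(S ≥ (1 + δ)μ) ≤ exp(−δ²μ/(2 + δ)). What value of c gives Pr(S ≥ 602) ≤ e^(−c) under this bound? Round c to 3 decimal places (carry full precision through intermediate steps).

19.152

Write 602 = (1 + δ)μ, so δ = 602/459.424 − 1 = 0.3103364…
Then the exponent is δ²μ/(2 + δ) = (602 − μ)² / (μ·(2 + δ)) = 19.151551.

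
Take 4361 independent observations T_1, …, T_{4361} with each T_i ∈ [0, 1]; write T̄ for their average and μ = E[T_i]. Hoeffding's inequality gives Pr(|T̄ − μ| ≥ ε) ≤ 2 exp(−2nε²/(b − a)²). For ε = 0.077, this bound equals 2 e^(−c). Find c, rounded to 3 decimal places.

51.713

c = 2nε²/(b − a)² = 2·4361·0.077² / 1² = 51.7127.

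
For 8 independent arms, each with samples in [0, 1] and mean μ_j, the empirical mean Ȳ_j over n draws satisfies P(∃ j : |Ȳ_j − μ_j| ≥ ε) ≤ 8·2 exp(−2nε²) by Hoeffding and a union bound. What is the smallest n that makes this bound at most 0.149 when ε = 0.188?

67

Need 2·8·exp(−2nε²) ≤ 0.149, i.e. exp(−2nε²) ≤ 0.149/16.
So 2nε² ≥ ln(16/0.149) = 4.676398.
Hence n ≥ 4.676398/(2·0.188²) = 66.155.
The smallest integer n is 67.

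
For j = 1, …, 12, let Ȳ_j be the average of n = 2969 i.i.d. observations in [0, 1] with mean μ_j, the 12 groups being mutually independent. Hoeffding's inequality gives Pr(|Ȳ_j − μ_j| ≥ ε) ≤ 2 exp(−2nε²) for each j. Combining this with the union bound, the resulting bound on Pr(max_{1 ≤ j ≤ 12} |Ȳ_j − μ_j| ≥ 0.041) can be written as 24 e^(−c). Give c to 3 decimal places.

Union bound over the 12 events: Pr(max_{1 ≤ j ≤ 12} |Ȳ_j − μ_j| ≥ 0.041) ≤ 12·2·exp(−2nε²) = 24 exp(−2·2969·0.041²).
So c = 2·2969·0.041² = 9.9818.

9.982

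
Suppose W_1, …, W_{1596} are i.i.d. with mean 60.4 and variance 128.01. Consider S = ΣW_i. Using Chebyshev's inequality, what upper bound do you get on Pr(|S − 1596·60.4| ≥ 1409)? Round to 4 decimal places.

0.1029

Var(S) = n·Var(W_i) = 1596·128.01 = 204303.96.
Chebyshev: Pr(|S − 1596·60.4| ≥ 1409) ≤ Var(S)/1409² = 204303.96/1985281 = 0.1029.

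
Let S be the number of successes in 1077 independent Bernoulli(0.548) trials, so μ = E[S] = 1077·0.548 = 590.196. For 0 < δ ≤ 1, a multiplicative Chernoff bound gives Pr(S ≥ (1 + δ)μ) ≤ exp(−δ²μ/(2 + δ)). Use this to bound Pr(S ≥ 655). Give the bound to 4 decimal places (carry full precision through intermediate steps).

Write 655 = (1 + δ)μ, so δ = 655/590.196 − 1 = 0.1098008…
Then the exponent is δ²μ/(2 + δ) = (655 − μ)² / (μ·(2 + δ)) = 3.372608.
Bound = exp(−3.372608) = 0.03430.

0.0343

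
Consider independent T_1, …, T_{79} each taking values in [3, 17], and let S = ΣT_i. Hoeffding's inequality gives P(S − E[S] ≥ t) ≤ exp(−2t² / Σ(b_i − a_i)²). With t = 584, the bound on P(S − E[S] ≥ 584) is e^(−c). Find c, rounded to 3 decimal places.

Σ(b_i − a_i)² = 79·(14)² = 15484.
c = 2t²/15484 = 2·584²/15484 = 44.0527.

44.053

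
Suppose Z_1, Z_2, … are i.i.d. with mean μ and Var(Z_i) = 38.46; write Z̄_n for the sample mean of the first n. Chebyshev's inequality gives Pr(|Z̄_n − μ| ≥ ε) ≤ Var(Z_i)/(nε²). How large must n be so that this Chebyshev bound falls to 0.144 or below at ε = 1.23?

177

Require 38.46/(n·1.23²) ≤ 0.144, i.e. n ≥ 38.46/(0.144·1.23²) = 176.537.
The smallest integer n is 177.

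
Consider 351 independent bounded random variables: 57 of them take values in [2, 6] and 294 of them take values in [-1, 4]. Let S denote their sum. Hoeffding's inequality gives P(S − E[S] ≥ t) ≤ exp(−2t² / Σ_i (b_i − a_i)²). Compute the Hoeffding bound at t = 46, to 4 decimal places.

Σ(b_i − a_i)² = 57·4² + 294·5² = 8262.
Exponent = 2·46² / 8262 = 0.51222.
Bound = exp(−0.51222) = 0.59916.

0.5992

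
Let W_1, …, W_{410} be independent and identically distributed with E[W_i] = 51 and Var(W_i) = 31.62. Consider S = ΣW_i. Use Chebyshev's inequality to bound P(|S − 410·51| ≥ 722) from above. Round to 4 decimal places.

Var(S) = n·Var(W_i) = 410·31.62 = 12964.2.
Chebyshev: P(|S − 410·51| ≥ 722) ≤ Var(S)/722² = 12964.2/521284 = 0.0249.

0.0249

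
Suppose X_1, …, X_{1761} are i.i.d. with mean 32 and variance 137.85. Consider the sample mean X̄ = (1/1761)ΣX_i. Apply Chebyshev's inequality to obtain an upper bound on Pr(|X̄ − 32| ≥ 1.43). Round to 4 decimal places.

0.0383

Var(X̄) = Var(X_i)/n = 137.85/1761 = 0.078279.
Chebyshev: Pr(|X̄ − 32| ≥ 1.43) ≤ Var(X̄)/(1.43)² = 137.85/(1761·1.43²) = 0.0383.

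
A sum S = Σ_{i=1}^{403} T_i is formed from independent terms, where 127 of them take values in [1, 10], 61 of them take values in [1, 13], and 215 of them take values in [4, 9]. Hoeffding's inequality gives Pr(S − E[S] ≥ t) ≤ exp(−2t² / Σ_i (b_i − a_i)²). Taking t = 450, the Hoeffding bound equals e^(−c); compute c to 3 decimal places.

16.567

Σ(b_i − a_i)² = 127·9² + 61·12² + 215·5² = 24446.
c = 2t² / 24446 = 2·450² / 24446 = 16.5671.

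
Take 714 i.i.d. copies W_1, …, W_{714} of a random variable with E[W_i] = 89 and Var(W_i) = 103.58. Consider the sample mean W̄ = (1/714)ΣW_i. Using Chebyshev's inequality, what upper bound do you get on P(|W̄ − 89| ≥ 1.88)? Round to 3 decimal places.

0.041

Var(W̄) = Var(W_i)/n = 103.58/714 = 0.14507.
Chebyshev: P(|W̄ − 89| ≥ 1.88) ≤ Var(W̄)/(1.88)² = 103.58/(714·1.88²) = 0.0410.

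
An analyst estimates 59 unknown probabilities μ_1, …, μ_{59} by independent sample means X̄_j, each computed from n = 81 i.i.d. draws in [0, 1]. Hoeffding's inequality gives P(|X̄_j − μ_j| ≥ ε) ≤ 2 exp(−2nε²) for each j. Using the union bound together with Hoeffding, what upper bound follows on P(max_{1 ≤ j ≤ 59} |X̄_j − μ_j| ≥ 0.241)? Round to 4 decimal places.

Per-experiment Hoeffding bound: 2·exp(−2·81·0.241²) = 2·exp(−9.40912) = 0.00016395.
Union bound over 59 events: 59·0.00016395 = 0.00967.

0.0097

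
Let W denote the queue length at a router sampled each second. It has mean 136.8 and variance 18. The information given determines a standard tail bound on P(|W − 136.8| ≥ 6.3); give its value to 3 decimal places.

Mean and variance are known, so Chebyshev's inequality applies.
Chebyshev: P(|W − μ| ≥ t) ≤ Var(W)/t².
Bound = 18 / 39.69 = 0.4535.

0.454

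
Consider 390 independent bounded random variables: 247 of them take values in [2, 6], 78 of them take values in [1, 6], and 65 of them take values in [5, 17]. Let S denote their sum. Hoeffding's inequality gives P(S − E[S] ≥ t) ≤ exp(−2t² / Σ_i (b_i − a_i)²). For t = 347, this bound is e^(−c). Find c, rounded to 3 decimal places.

15.779

Σ(b_i − a_i)² = 247·4² + 78·5² + 65·12² = 15262.
c = 2t² / 15262 = 2·347² / 15262 = 15.7789.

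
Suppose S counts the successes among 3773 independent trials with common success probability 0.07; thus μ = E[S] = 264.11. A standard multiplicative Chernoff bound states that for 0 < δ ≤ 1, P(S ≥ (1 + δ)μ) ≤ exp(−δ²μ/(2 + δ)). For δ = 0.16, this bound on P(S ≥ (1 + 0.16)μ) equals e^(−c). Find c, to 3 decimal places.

c = δ²μ/(2 + δ) = 0.16²·264.11/(2 + 0.16) = 3.1302.

3.130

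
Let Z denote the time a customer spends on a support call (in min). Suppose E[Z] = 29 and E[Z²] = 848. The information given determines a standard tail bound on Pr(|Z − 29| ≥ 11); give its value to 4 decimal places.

The first two moments determine the variance, so Chebyshev's inequality is the sharpest standard bound available.
Var(Z) = E[Z²] − (E[Z])² = 848 − 841 = 7.
Chebyshev's inequality: Pr(|Z − μ| ≥ t) ≤ Var(Z)/t² = 7/121 = 0.0579.

0.0579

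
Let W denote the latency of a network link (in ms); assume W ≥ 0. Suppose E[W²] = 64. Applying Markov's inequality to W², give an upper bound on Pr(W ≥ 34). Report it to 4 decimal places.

0.0554

Since W ≥ 0, the event {W ≥ 34} is the same as {W² ≥ 1156}.
Markov's inequality applied to W² gives Pr(W² ≥ 1156) ≤ E[W²]/1156 = 64/1156 = 0.0554.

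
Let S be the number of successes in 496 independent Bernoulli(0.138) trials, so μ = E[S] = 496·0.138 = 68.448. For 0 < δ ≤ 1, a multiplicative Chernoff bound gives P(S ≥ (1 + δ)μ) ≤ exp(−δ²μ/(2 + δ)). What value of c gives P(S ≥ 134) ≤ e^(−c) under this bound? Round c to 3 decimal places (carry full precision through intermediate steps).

21.226

Write 134 = (1 + δ)μ, so δ = 134/68.448 − 1 = 0.9576905…
Then the exponent is δ²μ/(2 + δ) = (134 − μ)² / (μ·(2 + δ)) = 21.225523.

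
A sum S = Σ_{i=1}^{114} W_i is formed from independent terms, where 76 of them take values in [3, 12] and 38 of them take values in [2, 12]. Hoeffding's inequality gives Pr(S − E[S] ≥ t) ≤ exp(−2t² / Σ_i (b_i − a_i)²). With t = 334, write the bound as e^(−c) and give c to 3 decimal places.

Σ(b_i − a_i)² = 76·9² + 38·10² = 9956.
c = 2t² / 9956 = 2·334² / 9956 = 22.4098.

22.410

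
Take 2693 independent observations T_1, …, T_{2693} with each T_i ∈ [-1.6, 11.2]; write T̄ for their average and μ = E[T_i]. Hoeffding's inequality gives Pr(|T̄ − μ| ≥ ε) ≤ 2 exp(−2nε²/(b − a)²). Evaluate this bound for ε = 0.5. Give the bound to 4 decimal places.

Exponent: 2nε²/(b − a)² = 2·2693·0.5² / 12.8² = 8.21838.
Bound = 2·exp(−8.21838) = 0.00054.

0.0005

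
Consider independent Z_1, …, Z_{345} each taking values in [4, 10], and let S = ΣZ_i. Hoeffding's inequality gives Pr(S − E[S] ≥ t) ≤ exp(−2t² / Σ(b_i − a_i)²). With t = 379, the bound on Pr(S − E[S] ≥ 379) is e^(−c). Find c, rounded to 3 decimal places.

23.131

Σ(b_i − a_i)² = 345·(6)² = 12420.
c = 2t²/12420 = 2·379²/12420 = 23.1306.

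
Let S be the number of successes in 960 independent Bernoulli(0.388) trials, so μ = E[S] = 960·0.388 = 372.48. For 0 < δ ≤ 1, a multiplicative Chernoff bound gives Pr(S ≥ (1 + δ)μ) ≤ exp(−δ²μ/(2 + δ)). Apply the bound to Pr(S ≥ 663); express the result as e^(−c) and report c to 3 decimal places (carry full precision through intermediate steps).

81.510

Write 663 = (1 + δ)μ, so δ = 663/372.48 − 1 = 0.7799613…
Then the exponent is δ²μ/(2 + δ) = (663 − μ)² / (μ·(2 + δ)) = 81.509899.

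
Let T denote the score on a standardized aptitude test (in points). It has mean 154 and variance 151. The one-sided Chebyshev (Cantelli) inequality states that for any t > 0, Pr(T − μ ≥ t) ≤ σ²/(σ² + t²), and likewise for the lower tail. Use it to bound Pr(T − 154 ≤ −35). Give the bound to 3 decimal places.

0.110

Here σ² = 151 and t = 35, so σ² + t² = 1376.
Cantelli's bound: 151/1376 = 0.1097.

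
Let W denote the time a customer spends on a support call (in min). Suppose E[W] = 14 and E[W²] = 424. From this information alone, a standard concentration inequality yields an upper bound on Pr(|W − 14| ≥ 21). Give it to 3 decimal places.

0.517

The first two moments determine the variance, so Chebyshev's inequality is the sharpest standard bound available.
Var(W) = E[W²] − (E[W])² = 424 − 196 = 228.
Chebyshev's inequality: Pr(|W − μ| ≥ t) ≤ Var(W)/t² = 228/441 = 0.5170.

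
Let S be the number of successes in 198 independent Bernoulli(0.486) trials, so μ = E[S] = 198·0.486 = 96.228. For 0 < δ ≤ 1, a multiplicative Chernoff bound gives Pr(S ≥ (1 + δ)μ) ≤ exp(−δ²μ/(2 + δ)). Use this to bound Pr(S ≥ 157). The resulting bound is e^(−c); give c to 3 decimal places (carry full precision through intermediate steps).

Write 157 = (1 + δ)μ, so δ = 157/96.228 − 1 = 0.6315418…
Then the exponent is δ²μ/(2 + δ) = (157 − μ)² / (μ·(2 + δ)) = 14.584627.

14.585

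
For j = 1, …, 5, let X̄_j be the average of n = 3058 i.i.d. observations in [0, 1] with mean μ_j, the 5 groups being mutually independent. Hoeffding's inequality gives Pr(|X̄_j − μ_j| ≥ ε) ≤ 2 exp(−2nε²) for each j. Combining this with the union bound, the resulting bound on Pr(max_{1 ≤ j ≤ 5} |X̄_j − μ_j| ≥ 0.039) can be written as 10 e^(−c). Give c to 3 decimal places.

Union bound over the 5 events: Pr(max_{1 ≤ j ≤ 5} |X̄_j − μ_j| ≥ 0.039) ≤ 5·2·exp(−2nε²) = 10 exp(−2·3058·0.039²).
So c = 2·3058·0.039² = 9.3024.

9.302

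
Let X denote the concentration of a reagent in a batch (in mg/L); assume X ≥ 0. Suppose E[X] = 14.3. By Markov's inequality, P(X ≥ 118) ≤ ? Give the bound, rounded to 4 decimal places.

0.1212

Markov's inequality: for a non-negative random variable, P(X ≥ a) ≤ E[X]/a.
Here E[X] = 14.3 and a = 118, so the bound is 14.3/118 = 0.1212.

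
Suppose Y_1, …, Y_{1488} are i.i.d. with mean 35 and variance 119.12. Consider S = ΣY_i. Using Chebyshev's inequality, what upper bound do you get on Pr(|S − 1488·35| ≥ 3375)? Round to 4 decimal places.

Var(S) = n·Var(Y_i) = 1488·119.12 = 177250.56.
Chebyshev: Pr(|S − 1488·35| ≥ 3375) ≤ Var(S)/3375² = 177250.56/11390625 = 0.0156.

0.0156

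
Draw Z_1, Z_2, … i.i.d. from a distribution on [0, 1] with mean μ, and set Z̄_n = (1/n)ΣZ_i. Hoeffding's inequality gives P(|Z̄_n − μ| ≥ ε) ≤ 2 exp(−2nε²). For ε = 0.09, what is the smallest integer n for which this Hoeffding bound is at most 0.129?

Require 2·exp(−2nε²) ≤ 0.129, i.e. 2nε² ≥ ln(2/0.129) = 2.741090.
So n ≥ 2.741090 / (2·0.09²) = 169.203.
The smallest integer n is 170.

170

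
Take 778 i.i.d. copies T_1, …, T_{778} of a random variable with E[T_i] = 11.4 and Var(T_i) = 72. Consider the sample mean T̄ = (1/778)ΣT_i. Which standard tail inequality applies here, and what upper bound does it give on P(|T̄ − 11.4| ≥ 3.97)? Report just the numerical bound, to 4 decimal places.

With mean and variance of each term known, Chebyshev's inequality bounds the deviation of the sum (or sample mean).
Var(T̄) = Var(T_i)/n = 72/778 = 0.092545.
Chebyshev: P(|T̄ − 11.4| ≥ 3.97) ≤ Var(T̄)/(3.97)² = 72/(778·3.97²) = 0.0059.

0.0059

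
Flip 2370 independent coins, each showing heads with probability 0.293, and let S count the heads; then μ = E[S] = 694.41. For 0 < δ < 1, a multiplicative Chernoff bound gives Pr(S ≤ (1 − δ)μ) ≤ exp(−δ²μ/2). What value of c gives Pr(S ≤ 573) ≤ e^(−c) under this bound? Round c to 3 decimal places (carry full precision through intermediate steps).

Write 573 = (1 − δ)μ, so δ = 1 − 573/694.41 = 0.1748391…
Then the exponent is δ²μ/2 = (μ − 573)²/(2μ) = 10.613606.

10.614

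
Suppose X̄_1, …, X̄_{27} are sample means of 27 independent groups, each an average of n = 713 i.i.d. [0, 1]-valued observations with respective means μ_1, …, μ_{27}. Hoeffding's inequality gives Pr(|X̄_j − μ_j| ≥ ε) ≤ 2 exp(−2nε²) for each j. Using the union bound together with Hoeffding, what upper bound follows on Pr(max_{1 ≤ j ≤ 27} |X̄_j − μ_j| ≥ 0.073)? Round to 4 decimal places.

Per-experiment Hoeffding bound: 2·exp(−2·713·0.073²) = 2·exp(−7.59915) = 0.0010017.
Union bound over 27 events: 27·0.0010017 = 0.02705.

0.0270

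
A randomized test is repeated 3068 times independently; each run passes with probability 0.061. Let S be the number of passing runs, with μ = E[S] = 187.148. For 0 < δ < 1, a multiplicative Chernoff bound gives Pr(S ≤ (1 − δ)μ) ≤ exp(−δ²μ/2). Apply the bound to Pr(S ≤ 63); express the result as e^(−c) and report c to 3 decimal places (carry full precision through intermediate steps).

41.178

Write 63 = (1 − δ)μ, so δ = 1 − 63/187.148 = 0.663368…
Then the exponent is δ²μ/2 = (μ − 63)²/(2μ) = 41.177907.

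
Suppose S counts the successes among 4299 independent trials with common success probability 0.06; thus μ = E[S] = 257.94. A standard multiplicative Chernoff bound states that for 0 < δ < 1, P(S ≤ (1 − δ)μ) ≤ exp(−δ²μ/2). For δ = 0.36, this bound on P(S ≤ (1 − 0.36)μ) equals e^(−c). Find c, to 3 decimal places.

c = δ²μ/2 = 0.36²·257.94/2 = 16.7145.

16.715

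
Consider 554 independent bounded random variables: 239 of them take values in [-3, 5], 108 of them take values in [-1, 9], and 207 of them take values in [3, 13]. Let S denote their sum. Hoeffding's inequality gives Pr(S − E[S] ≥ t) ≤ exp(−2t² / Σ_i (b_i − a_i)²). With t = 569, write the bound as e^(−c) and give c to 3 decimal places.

Σ(b_i − a_i)² = 239·8² + 108·10² + 207·10² = 46796.
c = 2t² / 46796 = 2·569² / 46796 = 13.8371.

13.837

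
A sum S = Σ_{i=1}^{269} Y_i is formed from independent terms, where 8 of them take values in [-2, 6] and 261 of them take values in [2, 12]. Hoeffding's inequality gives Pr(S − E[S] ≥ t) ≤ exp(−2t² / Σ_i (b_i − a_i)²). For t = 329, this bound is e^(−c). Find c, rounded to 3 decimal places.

Σ(b_i − a_i)² = 8·8² + 261·10² = 26612.
c = 2t² / 26612 = 2·329² / 26612 = 8.1348.

8.135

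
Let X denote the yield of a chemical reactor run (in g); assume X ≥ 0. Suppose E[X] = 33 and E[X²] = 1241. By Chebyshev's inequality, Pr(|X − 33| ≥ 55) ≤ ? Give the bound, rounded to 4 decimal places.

Var(X) = E[X²] − (E[X])² = 1241 − 1089 = 152.
Chebyshev's inequality: Pr(|X − μ| ≥ t) ≤ Var(X)/t² = 152/3025 = 0.0502.

0.0502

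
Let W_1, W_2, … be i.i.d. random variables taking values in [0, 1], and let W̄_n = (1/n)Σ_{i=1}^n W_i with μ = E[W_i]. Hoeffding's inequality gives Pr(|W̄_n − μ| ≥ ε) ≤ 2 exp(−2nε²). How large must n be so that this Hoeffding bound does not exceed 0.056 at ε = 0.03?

Require 2·exp(−2nε²) ≤ 0.056, i.e. 2nε² ≥ ln(2/0.056) = 3.575551.
So n ≥ 3.575551 / (2·0.03²) = 1986.417.
The smallest integer n is 1987.

1987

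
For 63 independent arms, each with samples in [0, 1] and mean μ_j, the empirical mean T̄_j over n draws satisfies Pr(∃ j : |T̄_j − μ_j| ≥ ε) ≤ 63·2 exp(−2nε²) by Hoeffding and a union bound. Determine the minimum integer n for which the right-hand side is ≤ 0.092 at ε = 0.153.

155

Need 2·63·exp(−2nε²) ≤ 0.092, i.e. exp(−2nε²) ≤ 0.092/126.
So 2nε² ≥ ln(126/0.092) = 7.222249.
Hence n ≥ 7.222249/(2·0.153²) = 154.262.
The smallest integer n is 155.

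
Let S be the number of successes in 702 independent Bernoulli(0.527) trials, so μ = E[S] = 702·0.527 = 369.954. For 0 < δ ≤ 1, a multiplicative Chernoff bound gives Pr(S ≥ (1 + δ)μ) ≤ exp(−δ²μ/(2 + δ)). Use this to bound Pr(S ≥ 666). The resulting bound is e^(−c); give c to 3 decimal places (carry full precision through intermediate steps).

84.601

Write 666 = (1 + δ)μ, so δ = 666/369.954 − 1 = 0.8002238…
Then the exponent is δ²μ/(2 + δ) = (666 − μ)² / (μ·(2 + δ)) = 84.601473.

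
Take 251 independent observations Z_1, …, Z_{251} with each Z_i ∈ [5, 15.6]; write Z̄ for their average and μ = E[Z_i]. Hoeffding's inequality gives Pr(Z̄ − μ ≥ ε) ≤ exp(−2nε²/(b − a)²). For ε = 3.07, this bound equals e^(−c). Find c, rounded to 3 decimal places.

c = 2nε²/(b − a)² = 2·251·3.07² / 10.6² = 42.1084.

42.108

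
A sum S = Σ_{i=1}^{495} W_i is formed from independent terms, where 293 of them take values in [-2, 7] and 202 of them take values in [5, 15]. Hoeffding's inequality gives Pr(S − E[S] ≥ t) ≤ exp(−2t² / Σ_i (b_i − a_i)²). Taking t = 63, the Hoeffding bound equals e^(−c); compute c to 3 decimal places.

0.181

Σ(b_i − a_i)² = 293·9² + 202·10² = 43933.
c = 2t² / 43933 = 2·63² / 43933 = 0.1807.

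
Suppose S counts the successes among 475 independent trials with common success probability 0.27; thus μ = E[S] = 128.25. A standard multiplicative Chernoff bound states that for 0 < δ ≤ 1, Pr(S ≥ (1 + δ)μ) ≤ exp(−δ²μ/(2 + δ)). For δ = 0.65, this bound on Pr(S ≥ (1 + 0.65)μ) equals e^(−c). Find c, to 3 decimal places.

20.447

c = δ²μ/(2 + δ) = 0.65²·128.25/(2 + 0.65) = 20.4474.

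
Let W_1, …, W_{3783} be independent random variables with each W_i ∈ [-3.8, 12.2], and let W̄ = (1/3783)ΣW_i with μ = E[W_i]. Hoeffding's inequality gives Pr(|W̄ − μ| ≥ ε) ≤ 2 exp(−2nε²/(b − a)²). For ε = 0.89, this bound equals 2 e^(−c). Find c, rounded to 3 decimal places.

c = 2nε²/(b − a)² = 2·3783·0.89² / 16² = 23.4103.

23.410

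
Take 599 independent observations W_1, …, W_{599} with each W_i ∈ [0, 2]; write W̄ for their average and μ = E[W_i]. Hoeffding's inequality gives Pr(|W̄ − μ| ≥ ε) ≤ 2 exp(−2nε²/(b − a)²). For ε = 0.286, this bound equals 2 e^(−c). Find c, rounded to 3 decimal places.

c = 2nε²/(b − a)² = 2·599·0.286² / 2² = 24.4979.

24.498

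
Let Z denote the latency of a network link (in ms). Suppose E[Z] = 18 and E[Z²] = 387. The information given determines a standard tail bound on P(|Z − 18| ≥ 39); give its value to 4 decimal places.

0.0414

The first two moments determine the variance, so Chebyshev's inequality is the sharpest standard bound available.
Var(Z) = E[Z²] − (E[Z])² = 387 − 324 = 63.
Chebyshev's inequality: P(|Z − μ| ≥ t) ≤ Var(Z)/t² = 63/1521 = 0.0414.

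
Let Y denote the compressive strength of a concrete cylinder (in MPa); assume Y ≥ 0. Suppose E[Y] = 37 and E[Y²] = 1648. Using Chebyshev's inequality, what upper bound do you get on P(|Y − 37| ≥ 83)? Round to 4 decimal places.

0.0405

Var(Y) = E[Y²] − (E[Y])² = 1648 − 1369 = 279.
Chebyshev's inequality: P(|Y − μ| ≥ t) ≤ Var(Y)/t² = 279/6889 = 0.0405.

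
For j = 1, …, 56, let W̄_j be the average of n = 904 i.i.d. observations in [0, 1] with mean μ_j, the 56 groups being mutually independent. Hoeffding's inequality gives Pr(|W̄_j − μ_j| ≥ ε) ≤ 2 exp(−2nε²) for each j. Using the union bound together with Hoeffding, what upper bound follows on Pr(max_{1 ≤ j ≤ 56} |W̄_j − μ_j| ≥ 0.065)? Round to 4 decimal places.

0.0539

Per-experiment Hoeffding bound: 2·exp(−2·904·0.065²) = 2·exp(−7.63880) = 0.00096281.
Union bound over 56 events: 56·0.00096281 = 0.05392.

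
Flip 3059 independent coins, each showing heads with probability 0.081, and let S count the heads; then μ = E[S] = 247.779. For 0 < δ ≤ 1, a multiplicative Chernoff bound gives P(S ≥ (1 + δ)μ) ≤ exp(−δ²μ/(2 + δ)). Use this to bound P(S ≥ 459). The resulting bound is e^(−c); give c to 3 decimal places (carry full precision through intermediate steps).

63.123

Write 459 = (1 + δ)μ, so δ = 459/247.779 − 1 = 0.8524572…
Then the exponent is δ²μ/(2 + δ) = (459 − μ)² / (μ·(2 + δ)) = 63.123424.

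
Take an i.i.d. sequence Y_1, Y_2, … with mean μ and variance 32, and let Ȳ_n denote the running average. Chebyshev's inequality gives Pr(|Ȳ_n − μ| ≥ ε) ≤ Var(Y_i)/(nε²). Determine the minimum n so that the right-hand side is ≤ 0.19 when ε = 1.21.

Require 32/(n·1.21²) ≤ 0.19, i.e. n ≥ 32/(0.19·1.21²) = 115.034.
The smallest integer n is 116.

116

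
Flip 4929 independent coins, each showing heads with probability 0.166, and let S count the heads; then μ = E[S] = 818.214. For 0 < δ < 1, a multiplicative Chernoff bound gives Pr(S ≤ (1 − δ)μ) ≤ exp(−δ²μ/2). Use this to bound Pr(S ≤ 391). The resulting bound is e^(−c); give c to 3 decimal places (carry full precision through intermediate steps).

Write 391 = (1 − δ)μ, so δ = 1 − 391/818.214 = 0.5221299…
Then the exponent is δ²μ/2 = (μ − 391)²/(2μ) = 111.530603.

111.531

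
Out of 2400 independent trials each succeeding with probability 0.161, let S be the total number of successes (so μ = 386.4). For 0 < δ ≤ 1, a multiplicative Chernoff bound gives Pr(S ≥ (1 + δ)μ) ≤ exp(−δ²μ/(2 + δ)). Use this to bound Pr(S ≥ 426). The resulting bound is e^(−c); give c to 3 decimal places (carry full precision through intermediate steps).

Write 426 = (1 + δ)μ, so δ = 426/386.4 − 1 = 0.1024845…
Then the exponent is δ²μ/(2 + δ) = (426 − μ)² / (μ·(2 + δ)) = 1.930281.

1.930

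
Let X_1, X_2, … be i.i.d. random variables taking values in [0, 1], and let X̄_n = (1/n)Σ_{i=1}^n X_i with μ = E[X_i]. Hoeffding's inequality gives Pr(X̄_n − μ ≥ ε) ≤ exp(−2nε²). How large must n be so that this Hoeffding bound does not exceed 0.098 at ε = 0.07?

Require exp(−2nε²) ≤ 0.098, i.e. 2nε² ≥ ln(1/0.098) = 2.322788.
So n ≥ 2.322788 / (2·0.07²) = 237.019.
The smallest integer n is 238.

238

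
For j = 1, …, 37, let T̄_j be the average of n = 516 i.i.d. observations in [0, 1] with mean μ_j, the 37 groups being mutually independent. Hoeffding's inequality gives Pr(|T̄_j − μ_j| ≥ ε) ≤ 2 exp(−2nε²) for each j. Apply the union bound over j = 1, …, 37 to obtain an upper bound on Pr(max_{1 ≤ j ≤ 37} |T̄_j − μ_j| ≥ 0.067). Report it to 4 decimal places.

Per-experiment Hoeffding bound: 2·exp(−2·516·0.067²) = 2·exp(−4.63265) = 0.019458.
Union bound over 37 events: 37·0.019458 = 0.71994.

0.7199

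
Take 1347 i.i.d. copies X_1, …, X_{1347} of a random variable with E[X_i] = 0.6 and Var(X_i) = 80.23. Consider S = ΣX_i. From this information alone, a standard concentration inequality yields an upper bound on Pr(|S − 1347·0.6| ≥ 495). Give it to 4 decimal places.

0.4411

With mean and variance of each term known, Chebyshev's inequality bounds the deviation of the sum (or sample mean).
Var(S) = n·Var(X_i) = 1347·80.23 = 108069.81.
Chebyshev: Pr(|S − 1347·0.6| ≥ 495) ≤ Var(S)/495² = 108069.81/245025 = 0.4411.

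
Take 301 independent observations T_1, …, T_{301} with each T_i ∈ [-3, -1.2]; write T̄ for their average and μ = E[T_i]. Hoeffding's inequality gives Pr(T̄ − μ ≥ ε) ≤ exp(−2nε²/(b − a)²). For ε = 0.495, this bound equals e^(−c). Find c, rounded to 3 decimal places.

45.526

c = 2nε²/(b − a)² = 2·301·0.495² / 1.8² = 45.5262.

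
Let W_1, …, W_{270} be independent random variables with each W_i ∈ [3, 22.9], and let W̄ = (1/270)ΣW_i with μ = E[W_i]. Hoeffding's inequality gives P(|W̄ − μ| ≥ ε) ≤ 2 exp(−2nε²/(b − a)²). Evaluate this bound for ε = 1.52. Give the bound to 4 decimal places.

0.0857

Exponent: 2nε²/(b − a)² = 2·270·1.52² / 19.9² = 3.15047.
Bound = 2·exp(−3.15047) = 0.08566.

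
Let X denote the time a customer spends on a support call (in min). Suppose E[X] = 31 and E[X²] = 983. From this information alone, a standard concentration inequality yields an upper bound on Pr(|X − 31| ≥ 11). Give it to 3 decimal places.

The first two moments determine the variance, so Chebyshev's inequality is the sharpest standard bound available.
Var(X) = E[X²] − (E[X])² = 983 − 961 = 22.
Chebyshev's inequality: Pr(|X − μ| ≥ t) ≤ Var(X)/t² = 22/121 = 0.1818.

0.182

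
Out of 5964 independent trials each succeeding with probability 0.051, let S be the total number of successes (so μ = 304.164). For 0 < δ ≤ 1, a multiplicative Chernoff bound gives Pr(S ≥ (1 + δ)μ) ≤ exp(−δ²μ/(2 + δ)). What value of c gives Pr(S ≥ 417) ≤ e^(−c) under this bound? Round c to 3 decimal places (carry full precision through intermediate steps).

17.655

Write 417 = (1 + δ)μ, so δ = 417/304.164 − 1 = 0.3709709…
Then the exponent is δ²μ/(2 + δ) = (417 − μ)² / (μ·(2 + δ)) = 17.654740.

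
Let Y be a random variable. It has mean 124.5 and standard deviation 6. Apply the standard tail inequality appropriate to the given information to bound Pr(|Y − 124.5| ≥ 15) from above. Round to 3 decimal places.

0.160

Mean and variance are known, so Chebyshev's inequality applies.
Chebyshev: Pr(|Y − μ| ≥ t) ≤ Var(Y)/t².
Var(Y) = σ² = 6² = 36.
Bound = 36 / 225 = 0.1600.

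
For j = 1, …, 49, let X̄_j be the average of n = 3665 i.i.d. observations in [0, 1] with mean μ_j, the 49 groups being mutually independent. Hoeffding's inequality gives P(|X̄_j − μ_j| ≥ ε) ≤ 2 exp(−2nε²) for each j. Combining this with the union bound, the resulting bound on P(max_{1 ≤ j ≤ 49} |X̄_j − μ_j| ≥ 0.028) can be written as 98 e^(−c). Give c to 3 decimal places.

5.747

Union bound over the 49 events: P(max_{1 ≤ j ≤ 49} |X̄_j − μ_j| ≥ 0.028) ≤ 49·2·exp(−2nε²) = 98 exp(−2·3665·0.028²).
So c = 2·3665·0.028² = 5.7467.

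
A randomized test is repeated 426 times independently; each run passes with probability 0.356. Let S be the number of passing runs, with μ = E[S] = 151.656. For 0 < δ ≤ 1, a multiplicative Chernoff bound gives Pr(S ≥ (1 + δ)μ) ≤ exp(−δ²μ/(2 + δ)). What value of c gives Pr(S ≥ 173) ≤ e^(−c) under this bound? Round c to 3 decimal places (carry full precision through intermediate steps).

Write 173 = (1 + δ)μ, so δ = 173/151.656 − 1 = 0.1407396…
Then the exponent is δ²μ/(2 + δ) = (173 − μ)² / (μ·(2 + δ)) = 1.403228.

1.403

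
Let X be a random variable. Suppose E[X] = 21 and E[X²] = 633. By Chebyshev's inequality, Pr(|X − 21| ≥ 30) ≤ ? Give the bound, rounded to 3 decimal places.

0.213

Var(X) = E[X²] − (E[X])² = 633 − 441 = 192.
Chebyshev's inequality: Pr(|X − μ| ≥ t) ≤ Var(X)/t² = 192/900 = 0.2133.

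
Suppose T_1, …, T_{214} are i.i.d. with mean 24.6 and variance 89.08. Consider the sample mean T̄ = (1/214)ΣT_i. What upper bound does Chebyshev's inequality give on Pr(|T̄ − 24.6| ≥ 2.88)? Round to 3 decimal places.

0.050

Var(T̄) = Var(T_i)/n = 89.08/214 = 0.41626.
Chebyshev: Pr(|T̄ − 24.6| ≥ 2.88) ≤ Var(T̄)/(2.88)² = 89.08/(214·2.88²) = 0.0502.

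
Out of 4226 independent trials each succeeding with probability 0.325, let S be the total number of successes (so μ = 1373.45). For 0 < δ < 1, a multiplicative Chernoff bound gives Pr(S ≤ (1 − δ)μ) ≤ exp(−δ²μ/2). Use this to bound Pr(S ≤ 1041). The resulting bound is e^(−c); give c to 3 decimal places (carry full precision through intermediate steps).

Write 1041 = (1 − δ)μ, so δ = 1 − 1041/1373.45 = 0.2420547…
Then the exponent is δ²μ/2 = (μ − 1041)²/(2μ) = 40.235539.

40.236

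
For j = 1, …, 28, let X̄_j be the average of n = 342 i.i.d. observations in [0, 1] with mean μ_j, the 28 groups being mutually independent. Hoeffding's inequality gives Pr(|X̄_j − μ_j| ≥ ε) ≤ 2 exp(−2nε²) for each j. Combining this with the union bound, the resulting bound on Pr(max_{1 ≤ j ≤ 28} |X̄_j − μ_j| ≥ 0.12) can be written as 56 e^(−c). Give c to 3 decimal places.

9.850

Union bound over the 28 events: Pr(max_{1 ≤ j ≤ 28} |X̄_j − μ_j| ≥ 0.12) ≤ 28·2·exp(−2nε²) = 56 exp(−2·342·0.12²).
So c = 2·342·0.12² = 9.8496.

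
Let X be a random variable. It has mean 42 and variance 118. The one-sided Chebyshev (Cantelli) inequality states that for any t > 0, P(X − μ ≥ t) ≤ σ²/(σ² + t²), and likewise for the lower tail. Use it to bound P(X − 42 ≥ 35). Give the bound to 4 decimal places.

0.0879

Here σ² = 118 and t = 35, so σ² + t² = 1343.
Cantelli's bound: 118/1343 = 0.0879.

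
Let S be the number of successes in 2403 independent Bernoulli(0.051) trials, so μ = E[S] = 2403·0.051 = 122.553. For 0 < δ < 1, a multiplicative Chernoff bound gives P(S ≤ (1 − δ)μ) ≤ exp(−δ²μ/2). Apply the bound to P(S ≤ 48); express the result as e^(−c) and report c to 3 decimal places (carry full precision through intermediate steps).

22.677

Write 48 = (1 − δ)μ, so δ = 1 − 48/122.553 = 0.6083327…
Then the exponent is δ²μ/2 = (μ − 48)²/(2μ) = 22.676515.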